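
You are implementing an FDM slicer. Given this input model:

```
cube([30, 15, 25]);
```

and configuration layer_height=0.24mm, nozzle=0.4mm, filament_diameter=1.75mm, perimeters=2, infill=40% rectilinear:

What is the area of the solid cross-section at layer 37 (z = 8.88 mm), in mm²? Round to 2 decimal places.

At z = 8.88 mm: the cube is present — its section is the full 30×15 rectangle (area 450.00 mm²). Overall, the cross-section is a single solid region. Net area = 450.00 mm².

450.00 mm²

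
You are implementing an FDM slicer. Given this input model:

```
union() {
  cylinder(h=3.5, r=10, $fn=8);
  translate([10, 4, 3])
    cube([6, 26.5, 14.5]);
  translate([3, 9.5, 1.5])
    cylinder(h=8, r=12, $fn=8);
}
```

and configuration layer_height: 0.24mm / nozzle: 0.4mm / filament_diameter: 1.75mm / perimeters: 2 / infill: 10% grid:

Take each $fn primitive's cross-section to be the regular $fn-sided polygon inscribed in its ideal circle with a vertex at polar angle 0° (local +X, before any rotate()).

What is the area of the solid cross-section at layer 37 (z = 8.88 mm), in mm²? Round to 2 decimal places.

517.09 mm²

At z = 8.88 mm: the cylinder is absent (z outside [0, 3.5]); the cube at (10, 4) (footprint 6×26.5) is included at this height (area 159.00 mm²); the r=12 cylinder at (3, 9.5) contributes a regular 8-gon of circumradius 12 (area = (8/2)·12.000²·sin(360°/8) = 407.29 mm²); Taking the union: the regions partially overlap — summed areas 566.29 mm² minus the doubly-counted overlap 49.21 mm² gives 517.09 mm² — area = 517.09 mm². Overall, the cross-section is a single solid region. Net area = 517.09 mm².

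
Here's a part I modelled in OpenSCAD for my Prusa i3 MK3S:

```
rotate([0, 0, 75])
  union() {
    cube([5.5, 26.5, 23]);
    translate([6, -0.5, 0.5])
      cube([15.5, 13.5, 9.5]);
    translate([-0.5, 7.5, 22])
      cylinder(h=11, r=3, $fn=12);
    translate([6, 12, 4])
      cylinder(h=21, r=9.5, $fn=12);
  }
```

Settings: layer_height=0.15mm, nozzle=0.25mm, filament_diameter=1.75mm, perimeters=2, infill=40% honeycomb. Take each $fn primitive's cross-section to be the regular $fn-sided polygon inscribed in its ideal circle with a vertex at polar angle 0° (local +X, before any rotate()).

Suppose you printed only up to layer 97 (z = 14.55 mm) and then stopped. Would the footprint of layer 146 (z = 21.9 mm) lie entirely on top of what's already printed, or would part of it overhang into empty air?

Compare the two slices. At z = 14.55: the cube (footprint 5.5×26.5) is included at this height (area 145.75 mm²); the cube at (6, -0.5) does not reach this height (z outside [0.5, 10]); the cylinder at (-0.5, 7.5) is not intersected at this z (z outside [22, 33]); the r=9.5 cylinder at (6, 12) contributes a regular 12-gon of circumradius 9.5 (area = (12/2)·9.500²·sin(360°/12) = 270.75 mm²); Taking the union: the regions partially overlap — summed areas 416.50 mm² minus the doubly-counted overlap 93.78 mm² gives 322.72 mm² — area = 322.72 mm²; (rotated 75° about Z; rotation is an isometry so areas/perimeters/island counts are preserved). At z = 21.9: the cube (footprint 5.5×26.5) is included at this height (area 145.75 mm²); the cube at (6, -0.5) is absent (z outside [0.5, 10]); the cylinder at (-0.5, 7.5) is not intersected at this z (z outside [22, 33]); the r=9.5 cylinder at (6, 12) contributes a regular 12-gon of circumradius 9.5 (area = (12/2)·9.500²·sin(360°/12) = 270.75 mm²); Merging all regions: the regions partially overlap — summed areas 416.50 mm² minus the doubly-counted overlap 93.78 mm² gives 322.72 mm² — area = 322.72 mm²; (whole slice rotated 75° about Z — lengths, areas and connectivity unchanged). Checking containment: the cross-section at z = 21.9 is a subset of the cross-section at z = 14.55.

entirely on top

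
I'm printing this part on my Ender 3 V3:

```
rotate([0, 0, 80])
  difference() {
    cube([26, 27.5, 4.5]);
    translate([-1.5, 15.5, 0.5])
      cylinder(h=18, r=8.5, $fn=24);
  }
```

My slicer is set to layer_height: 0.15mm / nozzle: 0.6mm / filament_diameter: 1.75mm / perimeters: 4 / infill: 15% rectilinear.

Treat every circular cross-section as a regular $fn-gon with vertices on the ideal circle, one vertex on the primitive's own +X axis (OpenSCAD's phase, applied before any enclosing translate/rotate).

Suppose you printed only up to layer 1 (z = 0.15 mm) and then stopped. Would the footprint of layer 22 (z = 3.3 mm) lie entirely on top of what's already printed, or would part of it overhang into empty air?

Compare the two slices. At z = 0.15: the cube (footprint 26×27.5) is included at this height (area 715.00 mm²); the cylinder at (-1.5, 15.5) does not reach this height (z outside [0.5, 18.5]); Subtracting the remaining from the first: none of the subtracted shapes is present at this height, so the 26×27.5 cube is unchanged — area = 715.00 mm²; (whole slice rotated 80° about Z — lengths, areas and connectivity unchanged). At z = 3.3: the cube is present — its section is the full 26×27.5 rectangle (area 715.00 mm²); the r=8.5 cylinder at (-1.5, 15.5) contributes a regular 24-gon of circumradius 8.5 (area = (24/2)·8.500²·sin(360°/24) = 224.40 mm²); Subtracting the remaining from the first: starting from the 26×27.5 cube (715.00 mm²), the r=8.5 cylinder at (-1.5, 15.5) partially overlaps it — only the 86.99 mm² overlap (of its 224.40 mm²) is removed, clipping the outline — area = 628.01 mm²; (whole slice rotated 80° about Z — lengths, areas and connectivity unchanged). Checking containment: the cross-section at z = 3.3 is a subset of the cross-section at z = 0.15.

entirely on top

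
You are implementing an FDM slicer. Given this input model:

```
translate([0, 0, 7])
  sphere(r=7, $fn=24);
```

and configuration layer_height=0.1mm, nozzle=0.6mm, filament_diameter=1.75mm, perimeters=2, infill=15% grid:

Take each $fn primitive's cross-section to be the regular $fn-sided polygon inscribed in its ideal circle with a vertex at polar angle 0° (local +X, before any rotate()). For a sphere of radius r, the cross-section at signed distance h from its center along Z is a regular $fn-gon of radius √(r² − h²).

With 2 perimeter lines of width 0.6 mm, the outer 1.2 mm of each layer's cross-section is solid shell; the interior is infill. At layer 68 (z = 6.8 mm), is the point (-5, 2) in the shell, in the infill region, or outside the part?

At z = 6.8 mm: the r=7 sphere slices to a regular 24-gon of circumradius 6.997 (√(r²−h²) with h=0.2 from center). Overall, the cross-section is a single solid region. The nearest boundary edge runs (-6.06, 3.50)→(-6.76, 1.81); distance from the point to it = 1.55 mm. The point is inside the cross-section and 1.55 mm from the nearest boundary — more than the 1.2 mm shell width (2 × 0.6), so it's in the infill interior.

infill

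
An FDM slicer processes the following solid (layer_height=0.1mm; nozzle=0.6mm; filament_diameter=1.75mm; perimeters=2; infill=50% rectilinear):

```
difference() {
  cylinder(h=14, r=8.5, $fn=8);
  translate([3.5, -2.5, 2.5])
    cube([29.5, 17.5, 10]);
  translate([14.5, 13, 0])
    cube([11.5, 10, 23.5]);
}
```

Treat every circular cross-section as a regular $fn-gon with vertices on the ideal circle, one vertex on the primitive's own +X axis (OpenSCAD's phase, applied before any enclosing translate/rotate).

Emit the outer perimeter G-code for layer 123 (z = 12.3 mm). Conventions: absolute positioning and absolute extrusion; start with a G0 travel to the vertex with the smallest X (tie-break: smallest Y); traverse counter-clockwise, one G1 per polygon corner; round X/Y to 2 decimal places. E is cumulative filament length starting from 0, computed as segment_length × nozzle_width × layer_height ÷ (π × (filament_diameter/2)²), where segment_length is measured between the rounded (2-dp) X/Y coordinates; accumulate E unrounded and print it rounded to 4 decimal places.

G0 X-8.50 Y0.00 Z12.30
G1 X-6.01 Y-6.01 E0.1623
G1 X0.00 Y-8.50 E0.3246
G1 X6.01 Y-6.01 E0.4868
G1 X7.46 Y-2.50 E0.5816
G1 X3.50 Y-2.50 E0.6804
G1 X3.50 Y7.05 E0.9186
G1 X0.00 Y8.50 E1.0131
G1 X-6.01 Y6.01 E1.1754
G1 X-8.50 Y0.00 E1.3376

At z = 12.3 mm: the cylinder: section is a regular 8-gon, circumradius r=8.5; the cube at (3.5, -2.5) (footprint 29.5×17.5) is included at this height; the cube at (14.5, 13) (footprint 11.5×10) is included at this height; Taking the first minus the rest: starting from the r=8.5 cylinder, the 29.5×17.5 cube at (3.5, -2.5) partially overlaps it — only the 35.08 mm² overlap (of its 516.25 mm²) is removed, clipping the outline; the 11.5×10 cube at (14.5, 13) misses the remaining region (no effect) — 1 connected region. The outline is a single polygon with 9 vertices. Extrusion per mm of travel: 0.6 × 0.1 / (π × 0.875²) = 0.024945. Accumulating E over each segment gives final E = 1.3376.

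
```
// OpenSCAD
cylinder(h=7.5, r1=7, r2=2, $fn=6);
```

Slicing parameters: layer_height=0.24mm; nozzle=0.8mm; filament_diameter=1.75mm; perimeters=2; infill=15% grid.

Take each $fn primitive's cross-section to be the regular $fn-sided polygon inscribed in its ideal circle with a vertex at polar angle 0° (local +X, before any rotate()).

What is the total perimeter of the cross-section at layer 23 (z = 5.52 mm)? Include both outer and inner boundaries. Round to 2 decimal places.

19.92 mm

At z = 5.52 mm: the cone contributes a regular 6-gon of circumradius 3.320 (interpolated between r1=7 and r2=2 at t=0.736) (perimeter = 2·6·3.320·sin(180°/6) = 19.92 mm). Overall, the cross-section is a single solid region. Total boundary length (outer) = 19.92 mm.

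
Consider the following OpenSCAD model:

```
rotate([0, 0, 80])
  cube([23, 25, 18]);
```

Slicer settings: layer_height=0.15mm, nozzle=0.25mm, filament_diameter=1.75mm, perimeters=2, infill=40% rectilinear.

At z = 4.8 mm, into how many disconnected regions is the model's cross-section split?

At z = 4.8 mm: the cube (footprint 23×25) is included at this height; (whole slice rotated 80° about Z — lengths, areas and connectivity unchanged). The result has 1 disconnected region.

1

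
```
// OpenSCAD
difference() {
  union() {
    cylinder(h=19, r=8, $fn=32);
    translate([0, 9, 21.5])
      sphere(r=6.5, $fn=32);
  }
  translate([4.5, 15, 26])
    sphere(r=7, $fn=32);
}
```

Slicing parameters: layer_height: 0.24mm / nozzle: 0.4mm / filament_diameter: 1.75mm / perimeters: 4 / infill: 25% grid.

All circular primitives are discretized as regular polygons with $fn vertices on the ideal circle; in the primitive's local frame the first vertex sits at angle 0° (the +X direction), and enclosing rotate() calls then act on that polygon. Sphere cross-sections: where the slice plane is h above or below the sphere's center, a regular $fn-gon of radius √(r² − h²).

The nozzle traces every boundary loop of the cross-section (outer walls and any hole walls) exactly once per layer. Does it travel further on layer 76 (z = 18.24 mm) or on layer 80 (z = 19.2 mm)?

layer 76 (z = 18.24 mm)

Layer 76 (z = 18.24): the r=8 cylinder contributes a regular 32-gon of circumradius 8 (perimeter = 2·32·8.000·sin(180°/32) = 50.18 mm); the r=6.5 sphere at (0, 9) slices to a regular 32-gon of circumradius 5.623 (√(r²−h²) with h=3.26 from center) (perimeter = 2·32·5.623·sin(180°/32) = 35.28 mm); Merging all regions: the regions partially overlap (shared area 31.47 mm²), so the edge portions inside another operand are dropped and the merged outline is re-measured after clipping — boundary = 62.94 mm; the sphere at (4.5, 15) does not reach this height (|z−center|=7.760 > r=7); Subtracting the remaining from the first: none of the subtracted shapes is present at this height, so that combined region is unchanged — boundary = 62.94 mm. So its perimeter = 62.94 mm. Layer 80 (z = 19.2): the cylinder is not intersected at this z (z outside [0, 19]); the r=6.5 sphere at (0, 9) slices to a regular 32-gon of circumradius 6.079 (√(r²−h²) with h=2.3 from center) (perimeter = 2·32·6.079·sin(180°/32) = 38.14 mm); Merging all regions: only the r=6.5 sphere at (0, 9) is present, so the union is just that shape — boundary = 38.14 mm; the r=7 sphere at (4.5, 15) slices to a regular 32-gon of circumradius 1.661 (√(r²−h²) with h=6.8 from center) (perimeter = 2·32·1.661·sin(180°/32) = 10.42 mm); Taking the first minus the rest: starting from the result so far, the r=7 sphere at (4.5, 15) partially overlaps it — only the 0.21 mm² overlap (of its 8.62 mm²) is removed, clipping the outline — boundary = 38.19 mm. So its perimeter = 38.19 mm. Layer 76 is larger (62.94 vs 38.19 mm).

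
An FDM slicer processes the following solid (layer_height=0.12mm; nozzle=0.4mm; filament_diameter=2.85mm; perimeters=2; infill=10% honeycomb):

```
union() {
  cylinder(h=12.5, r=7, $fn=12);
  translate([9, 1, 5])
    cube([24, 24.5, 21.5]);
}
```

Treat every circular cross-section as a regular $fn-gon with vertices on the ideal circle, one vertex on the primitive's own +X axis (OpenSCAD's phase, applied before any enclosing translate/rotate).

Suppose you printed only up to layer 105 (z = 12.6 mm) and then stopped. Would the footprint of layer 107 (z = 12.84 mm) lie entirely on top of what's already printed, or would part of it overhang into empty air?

Compare the two slices. At z = 12.6: the cylinder is absent (z outside [0, 12.5]); the cube at (9, 1) (footprint 24×24.5) is included at this height (area 588.00 mm²); Merging all regions: only the 24×24.5 cube at (9, 1) is present, so the union is just that shape — area = 588.00 mm². At z = 12.84: the cylinder is not intersected at this z (z outside [0, 12.5]); the 24×24.5 cube at (9, 1) contributes its full rectangle (area 588.00 mm²); Merging all regions: only the 24×24.5 cube at (9, 1) is present, so the union is just that shape — area = 588.00 mm². Checking containment: the cross-section at z = 12.84 is a subset of the cross-section at z = 12.6.

entirely on top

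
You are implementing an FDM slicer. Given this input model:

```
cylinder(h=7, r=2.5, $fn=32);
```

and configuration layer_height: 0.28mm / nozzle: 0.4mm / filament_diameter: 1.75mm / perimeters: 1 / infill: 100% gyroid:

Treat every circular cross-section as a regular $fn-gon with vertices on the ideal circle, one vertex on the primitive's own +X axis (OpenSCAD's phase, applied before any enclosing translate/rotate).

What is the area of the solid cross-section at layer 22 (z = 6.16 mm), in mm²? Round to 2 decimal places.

At z = 6.16 mm: the r=2.5 cylinder contributes a regular 32-gon of circumradius 2.5 (area = (32/2)·2.500²·sin(360°/32) = 19.51 mm²). Overall, the cross-section is a single solid region. Net area = 19.51 mm².

19.51 mm²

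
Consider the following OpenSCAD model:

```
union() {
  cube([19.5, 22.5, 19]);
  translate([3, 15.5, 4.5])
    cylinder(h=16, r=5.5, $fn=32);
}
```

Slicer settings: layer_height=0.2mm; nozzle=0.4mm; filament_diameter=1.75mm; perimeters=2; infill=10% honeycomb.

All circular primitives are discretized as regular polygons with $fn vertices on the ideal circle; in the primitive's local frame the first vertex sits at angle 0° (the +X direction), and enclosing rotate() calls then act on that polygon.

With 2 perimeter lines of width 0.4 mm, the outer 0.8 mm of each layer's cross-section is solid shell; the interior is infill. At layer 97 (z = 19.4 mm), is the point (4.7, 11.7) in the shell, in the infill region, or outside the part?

At z = 19.4 mm: the cube is not intersected at this z (z outside [0, 19]); the cylinder at (3, 15.5): section is a regular 32-gon, circumradius r=5.5; Merging all regions: only the r=5.5 cylinder at (3, 15.5) is present, so the union is just that shape — 1 connected region. Overall, the cross-section is a single solid region. The nearest boundary edge runs (5.10, 10.42)→(6.06, 10.93); distance from the point to it = 1.32 mm. The point is inside the cross-section and 1.32 mm from the nearest boundary — more than the 0.8 mm shell width (2 × 0.4), so it's in the infill interior.

infill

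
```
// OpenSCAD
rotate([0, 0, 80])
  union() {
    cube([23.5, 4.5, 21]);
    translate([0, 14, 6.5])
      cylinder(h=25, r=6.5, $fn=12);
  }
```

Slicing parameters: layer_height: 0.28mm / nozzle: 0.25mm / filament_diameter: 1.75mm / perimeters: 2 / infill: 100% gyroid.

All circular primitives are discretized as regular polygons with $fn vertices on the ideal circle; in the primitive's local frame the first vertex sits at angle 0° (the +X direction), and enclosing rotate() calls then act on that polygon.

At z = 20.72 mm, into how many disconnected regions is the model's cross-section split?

2

At z = 20.72 mm: the cube is present — its section is the full 23.5×4.5 rectangle; the r=6.5 cylinder at (0, 14) contributes a regular 12-gon of circumradius 6.5; Taking the union: the 2 present regions are separate (no shared area or edge), so areas and boundary lengths simply add and each stays a separate island — 2 connected regions; (rotated 80° about Z; rotation is an isometry so areas/perimeters/island counts are preserved). The result has 2 disconnected regions.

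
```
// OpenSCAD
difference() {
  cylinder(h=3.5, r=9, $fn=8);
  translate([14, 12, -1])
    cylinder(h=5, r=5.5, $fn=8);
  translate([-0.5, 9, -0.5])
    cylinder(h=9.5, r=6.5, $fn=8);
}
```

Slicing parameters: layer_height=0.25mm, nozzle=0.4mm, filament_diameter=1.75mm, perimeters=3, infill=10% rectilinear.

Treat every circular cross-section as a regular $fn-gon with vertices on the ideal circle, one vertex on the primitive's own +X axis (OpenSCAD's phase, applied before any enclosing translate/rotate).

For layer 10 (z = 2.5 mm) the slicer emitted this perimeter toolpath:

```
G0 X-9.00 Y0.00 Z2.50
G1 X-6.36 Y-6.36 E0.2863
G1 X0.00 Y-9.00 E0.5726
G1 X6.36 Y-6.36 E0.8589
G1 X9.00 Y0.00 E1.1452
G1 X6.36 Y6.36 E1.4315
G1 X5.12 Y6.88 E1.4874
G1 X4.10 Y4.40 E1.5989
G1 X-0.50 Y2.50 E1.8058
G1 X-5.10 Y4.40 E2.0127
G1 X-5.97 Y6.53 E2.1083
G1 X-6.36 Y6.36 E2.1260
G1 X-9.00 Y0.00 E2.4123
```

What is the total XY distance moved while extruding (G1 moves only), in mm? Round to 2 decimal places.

58.02 mm

Sum the Euclidean lengths of each G1 segment: total = 58.02 mm.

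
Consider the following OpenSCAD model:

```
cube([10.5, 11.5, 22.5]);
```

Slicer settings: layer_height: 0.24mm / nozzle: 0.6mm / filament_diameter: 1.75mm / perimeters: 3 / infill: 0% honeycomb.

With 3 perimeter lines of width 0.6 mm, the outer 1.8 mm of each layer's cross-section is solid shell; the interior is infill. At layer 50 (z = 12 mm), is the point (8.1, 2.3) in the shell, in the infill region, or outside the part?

infill

At z = 12 mm: the cube is present — its section is the full 10.5×11.5 rectangle. Overall, the cross-section is a single solid region. The nearest boundary edge runs (0.00, 0.00)→(10.50, 0.00); distance from the point to it = 2.30 mm. The point is inside the cross-section and 2.30 mm from the nearest boundary — more than the 1.8 mm shell width (3 × 0.6), so it's in the infill interior.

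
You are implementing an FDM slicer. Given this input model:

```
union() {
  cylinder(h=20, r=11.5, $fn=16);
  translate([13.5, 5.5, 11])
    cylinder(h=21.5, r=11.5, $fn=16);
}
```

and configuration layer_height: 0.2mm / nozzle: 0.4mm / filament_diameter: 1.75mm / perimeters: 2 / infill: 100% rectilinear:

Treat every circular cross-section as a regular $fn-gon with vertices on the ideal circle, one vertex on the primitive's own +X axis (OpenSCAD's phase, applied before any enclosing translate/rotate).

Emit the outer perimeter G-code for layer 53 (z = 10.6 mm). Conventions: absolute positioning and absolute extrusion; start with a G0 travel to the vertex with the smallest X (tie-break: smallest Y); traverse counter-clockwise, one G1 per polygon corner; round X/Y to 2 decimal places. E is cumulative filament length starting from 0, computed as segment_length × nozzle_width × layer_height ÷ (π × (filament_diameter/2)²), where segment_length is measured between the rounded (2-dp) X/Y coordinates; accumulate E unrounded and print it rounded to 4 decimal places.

At z = 10.6 mm: the cylinder: section is a regular 16-gon, circumradius r=11.5; the cylinder at (13.5, 5.5) is not intersected at this z (z outside [11, 32.5]); Combining (union): only the r=11.5 cylinder is present, so the union is just that shape — 1 connected region. The outline is a single polygon with 16 vertices. Extrusion per mm of travel: 0.4 × 0.2 / (π × 0.875²) = 0.033260. Accumulating E over each segment gives final E = 2.3872.

G0 X-11.50 Y0.00 Z10.60
G1 X-10.62 Y-4.40 E0.1492
G1 X-8.13 Y-8.13 E0.2984
G1 X-4.40 Y-10.62 E0.4476
G1 X0.00 Y-11.50 E0.5968
G1 X4.40 Y-10.62 E0.7461
G1 X8.13 Y-8.13 E0.8952
G1 X10.62 Y-4.40 E1.0444
G1 X11.50 Y0.00 E1.1936
G1 X10.62 Y4.40 E1.3429
G1 X8.13 Y8.13 E1.4920
G1 X4.40 Y10.62 E1.6412
G1 X0.00 Y11.50 E1.7904
G1 X-4.40 Y10.62 E1.9397
G1 X-8.13 Y8.13 E2.0888
G1 X-10.62 Y4.40 E2.2380
G1 X-11.50 Y0.00 E2.3872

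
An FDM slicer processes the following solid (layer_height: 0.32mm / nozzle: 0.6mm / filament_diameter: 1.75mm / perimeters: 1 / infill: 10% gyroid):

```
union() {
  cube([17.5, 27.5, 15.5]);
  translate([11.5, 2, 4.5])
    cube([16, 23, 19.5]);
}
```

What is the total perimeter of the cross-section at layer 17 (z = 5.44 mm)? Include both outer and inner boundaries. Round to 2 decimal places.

110.00 mm

At z = 5.44 mm: the 17.5×27.5 cube contributes its full rectangle (perimeter 90.00 mm); the cube at (11.5, 2) (footprint 16×23) is included at this height (perimeter 78.00 mm); Taking the union: the regions partially overlap (shared area 138.00 mm²), so the edge portions inside another operand are dropped and the merged outline is re-measured after clipping — boundary = 110.00 mm. Overall, the cross-section is a single solid region. Total boundary length (outer) = 110.00 mm.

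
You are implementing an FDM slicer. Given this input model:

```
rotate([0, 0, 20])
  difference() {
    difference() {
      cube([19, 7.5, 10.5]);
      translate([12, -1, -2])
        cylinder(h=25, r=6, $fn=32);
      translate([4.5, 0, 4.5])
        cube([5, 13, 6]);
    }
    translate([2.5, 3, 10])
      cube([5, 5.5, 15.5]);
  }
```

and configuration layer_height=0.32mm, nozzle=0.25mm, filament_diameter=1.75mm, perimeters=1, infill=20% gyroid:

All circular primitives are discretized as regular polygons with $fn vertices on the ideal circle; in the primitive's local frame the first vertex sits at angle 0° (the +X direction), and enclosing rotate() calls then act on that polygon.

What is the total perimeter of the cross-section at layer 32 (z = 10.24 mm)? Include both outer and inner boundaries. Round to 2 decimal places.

56.15 mm

At z = 10.24 mm: the cube (footprint 19×7.5) is included at this height (perimeter 53.00 mm); the cylinder at (12, -1): section is a regular 32-gon, circumradius r=6 (perimeter = 2·32·6.000·sin(180°/32) = 37.64 mm); the cube at (4.5, 0) (footprint 5×13) is included at this height (perimeter 36.00 mm); Subtracting the remaining from the first: starting from the 19×7.5 cube, the r=6 cylinder at (12, -1) partially overlaps it — only the 44.28 mm² overlap (of its 112.37 mm²) is removed, clipping the outline; the 5×13 cube at (4.5, 0) partially overlaps it — only the 27.36 mm² overlap (of its 65.00 mm²) is removed, clipping the outline — boundary = 56.15 mm; the cube at (2.5, 3) is present — its section is the full 5×5.5 rectangle (perimeter 21.00 mm); After the difference (first − rest): starting from the result so far, the 5×5.5 cube at (2.5, 3) partially overlaps it — only the 9.00 mm² overlap (of its 27.50 mm²) is removed, clipping the outline — boundary = 56.15 mm; (rotated 20° about Z; rotation is an isometry so areas/perimeters/island counts are preserved). Overall, the cross-section has 2 separate islands. Total boundary length (outer) = 56.15 mm.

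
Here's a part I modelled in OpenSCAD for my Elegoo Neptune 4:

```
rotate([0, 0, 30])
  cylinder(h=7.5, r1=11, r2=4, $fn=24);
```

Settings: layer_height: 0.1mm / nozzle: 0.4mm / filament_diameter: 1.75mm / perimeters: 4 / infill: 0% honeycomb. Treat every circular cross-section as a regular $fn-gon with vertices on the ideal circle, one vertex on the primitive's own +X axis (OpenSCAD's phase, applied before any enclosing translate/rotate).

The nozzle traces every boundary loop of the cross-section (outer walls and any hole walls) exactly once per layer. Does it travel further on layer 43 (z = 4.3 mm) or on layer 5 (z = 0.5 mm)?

Layer 43 (z = 4.3): the cone: at t=0.573 of its height the radius interpolates to r₁+(r₂−r₁)t = 6.987, giving a regular 24-gon of that circumradius (perimeter = 2·24·6.987·sin(180°/24) = 43.77 mm); (rotated 30° about Z; rotation is an isometry so areas/perimeters/island counts are preserved). So its perimeter = 43.77 mm. Layer 5 (z = 0.5): the cone (r1=11→r2=4) has section circumradius 10.533 here — a regular 24-gon (perimeter = 2·24·10.533·sin(180°/24) = 65.99 mm); (rotated 30° about Z; rotation is an isometry so areas/perimeters/island counts are preserved). So its perimeter = 65.99 mm. Layer 5 is larger (65.99 vs 43.77 mm).

layer 5 (z = 0.5 mm)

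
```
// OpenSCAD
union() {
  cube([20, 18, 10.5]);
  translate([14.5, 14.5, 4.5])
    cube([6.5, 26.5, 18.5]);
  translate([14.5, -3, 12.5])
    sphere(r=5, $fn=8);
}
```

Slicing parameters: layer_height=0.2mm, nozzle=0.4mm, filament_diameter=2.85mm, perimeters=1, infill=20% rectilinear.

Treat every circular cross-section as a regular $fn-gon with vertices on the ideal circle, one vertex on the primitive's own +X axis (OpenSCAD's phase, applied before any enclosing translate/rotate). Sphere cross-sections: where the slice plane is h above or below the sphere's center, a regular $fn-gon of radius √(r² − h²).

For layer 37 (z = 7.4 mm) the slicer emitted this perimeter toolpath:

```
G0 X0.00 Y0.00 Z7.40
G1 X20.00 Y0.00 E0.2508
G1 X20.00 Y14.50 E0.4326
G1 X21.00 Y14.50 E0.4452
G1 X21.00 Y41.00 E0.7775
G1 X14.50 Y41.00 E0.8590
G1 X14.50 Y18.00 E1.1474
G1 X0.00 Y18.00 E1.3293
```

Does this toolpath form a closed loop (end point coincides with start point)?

no

Start point (G0): (0.00, 0.00). End point (last G1): the path does not return to the start — open.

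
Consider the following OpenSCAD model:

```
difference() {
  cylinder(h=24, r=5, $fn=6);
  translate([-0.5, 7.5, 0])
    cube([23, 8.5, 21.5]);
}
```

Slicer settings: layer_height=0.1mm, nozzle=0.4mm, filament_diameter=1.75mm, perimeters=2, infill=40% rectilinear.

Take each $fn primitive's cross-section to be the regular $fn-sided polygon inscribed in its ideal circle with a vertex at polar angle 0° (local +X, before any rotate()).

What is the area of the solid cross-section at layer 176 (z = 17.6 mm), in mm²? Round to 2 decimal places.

At z = 17.6 mm: the cylinder: section is a regular 6-gon, circumradius r=5 (area = (6/2)·5.000²·sin(360°/6) = 64.95 mm²); the cube at (-0.5, 7.5) (footprint 23×8.5) is included at this height (area 195.50 mm²); Subtracting the remaining from the first: starting from the r=5 cylinder (64.95 mm²), the 23×8.5 cube at (-0.5, 7.5) misses the remaining region (no effect) — area = 64.95 mm². Overall, the cross-section is a single solid region. Net area = 64.95 mm².

64.95 mm²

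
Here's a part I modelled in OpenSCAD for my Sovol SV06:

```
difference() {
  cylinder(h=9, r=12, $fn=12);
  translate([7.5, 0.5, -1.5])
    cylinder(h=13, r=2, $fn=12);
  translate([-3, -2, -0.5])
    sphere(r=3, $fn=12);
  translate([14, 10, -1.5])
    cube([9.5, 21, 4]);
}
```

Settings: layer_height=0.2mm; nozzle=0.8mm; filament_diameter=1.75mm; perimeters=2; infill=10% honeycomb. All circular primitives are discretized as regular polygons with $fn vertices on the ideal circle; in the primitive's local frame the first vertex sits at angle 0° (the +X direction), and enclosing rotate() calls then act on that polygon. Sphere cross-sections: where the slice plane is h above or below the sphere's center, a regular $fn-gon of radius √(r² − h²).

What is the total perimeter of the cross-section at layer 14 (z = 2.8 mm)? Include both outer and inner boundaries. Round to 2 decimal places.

86.96 mm

At z = 2.8 mm: the cylinder: section is a regular 12-gon, circumradius r=12 (perimeter = 2·12·12.000·sin(180°/12) = 74.54 mm); the r=2 cylinder at (7.5, 0.5) contributes a regular 12-gon of circumradius 2 (perimeter = 2·12·2.000·sin(180°/12) = 12.42 mm); the sphere at (-3, -2) is absent (|z−center|=3.300 > r=3); the cube at (14, 10) is absent (z outside [-1.5, 2.5]); Taking the first minus the rest: starting from the r=12 cylinder, the r=2 cylinder at (7.5, 0.5) lies wholly inside it (removes its full 12.00 mm² and its 12.42 mm outline becomes a hole wall) — boundary (outer + 1 inner loop) = 86.96 mm. Overall, the cross-section is one region with 1 hole. Total boundary length (outer + inner) = 86.96 mm.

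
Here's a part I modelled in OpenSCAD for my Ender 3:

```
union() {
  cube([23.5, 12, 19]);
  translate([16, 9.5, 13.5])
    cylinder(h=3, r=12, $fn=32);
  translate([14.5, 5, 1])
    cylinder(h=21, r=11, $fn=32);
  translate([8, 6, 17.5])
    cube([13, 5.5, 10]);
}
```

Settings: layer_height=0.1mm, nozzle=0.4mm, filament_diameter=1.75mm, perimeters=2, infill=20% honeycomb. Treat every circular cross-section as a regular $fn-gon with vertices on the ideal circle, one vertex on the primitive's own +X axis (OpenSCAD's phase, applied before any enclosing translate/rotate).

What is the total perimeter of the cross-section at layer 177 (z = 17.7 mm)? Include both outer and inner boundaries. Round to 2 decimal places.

At z = 17.7 mm: the cube is present — its section is the full 23.5×12 rectangle (perimeter 71.00 mm); the cylinder at (16, 9.5) does not reach this height (z outside [13.5, 16.5]); the cylinder at (14.5, 5): section is a regular 32-gon, circumradius r=11 (perimeter = 2·32·11.000·sin(180°/32) = 69.00 mm); the 13×5.5 cube at (8, 6) contributes its full rectangle (perimeter 37.00 mm); Merging all regions: the regions partially overlap (shared area 303.32 mm²), so the edge portions inside another operand are dropped and the merged outline is re-measured after clipping — boundary = 79.39 mm. Overall, the cross-section is a single solid region. Total boundary length (outer) = 79.39 mm.

79.39 mm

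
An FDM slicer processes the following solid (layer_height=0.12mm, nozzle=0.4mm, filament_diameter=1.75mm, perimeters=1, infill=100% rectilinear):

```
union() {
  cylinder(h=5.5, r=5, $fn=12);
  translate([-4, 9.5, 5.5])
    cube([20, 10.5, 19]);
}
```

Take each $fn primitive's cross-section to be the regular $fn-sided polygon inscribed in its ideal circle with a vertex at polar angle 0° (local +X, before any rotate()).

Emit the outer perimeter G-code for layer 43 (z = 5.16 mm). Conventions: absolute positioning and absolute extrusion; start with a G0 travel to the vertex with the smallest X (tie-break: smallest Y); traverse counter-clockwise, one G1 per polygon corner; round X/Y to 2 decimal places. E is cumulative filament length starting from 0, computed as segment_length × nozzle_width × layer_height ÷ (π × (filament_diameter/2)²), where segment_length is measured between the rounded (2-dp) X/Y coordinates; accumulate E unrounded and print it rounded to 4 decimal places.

G0 X-5.00 Y0.00 Z5.16
G1 X-4.33 Y-2.50 E0.0517
G1 X-2.50 Y-4.33 E0.1033
G1 X0.00 Y-5.00 E0.1549
G1 X2.50 Y-4.33 E0.2066
G1 X4.33 Y-2.50 E0.2582
G1 X5.00 Y0.00 E0.3099
G1 X4.33 Y2.50 E0.3615
G1 X2.50 Y4.33 E0.4132
G1 X0.00 Y5.00 E0.4648
G1 X-2.50 Y4.33 E0.5165
G1 X-4.33 Y2.50 E0.5681
G1 X-5.00 Y0.00 E0.6198

At z = 5.16 mm: the cylinder: section is a regular 12-gon, circumradius r=5; the cube at (-4, 9.5) is not intersected at this z (z outside [5.5, 24.5]); Taking the union: only the r=5 cylinder is present, so the union is just that shape — 1 connected region. The outline is a single polygon with 12 vertices. Extrusion per mm of travel: 0.4 × 0.12 / (π × 0.875²) = 0.019956. Accumulating E over each segment gives final E = 0.6198.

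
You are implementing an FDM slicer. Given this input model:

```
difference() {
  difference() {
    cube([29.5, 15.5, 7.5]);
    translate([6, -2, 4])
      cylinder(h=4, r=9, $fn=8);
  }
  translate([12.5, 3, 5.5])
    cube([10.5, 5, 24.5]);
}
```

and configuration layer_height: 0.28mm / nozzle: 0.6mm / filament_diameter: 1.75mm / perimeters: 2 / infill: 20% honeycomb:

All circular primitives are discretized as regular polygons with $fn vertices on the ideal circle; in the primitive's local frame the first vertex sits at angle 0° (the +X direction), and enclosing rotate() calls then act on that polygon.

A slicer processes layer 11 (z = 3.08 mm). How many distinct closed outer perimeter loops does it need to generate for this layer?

At z = 3.08 mm: the cube is present — its section is the full 29.5×15.5 rectangle; the cylinder at (6, -2) is absent (z outside [4, 8]); After the difference (first − rest): none of the subtracted shapes is present at this height, so the 29.5×15.5 cube is unchanged — 1 connected region; the cube at (12.5, 3) does not reach this height (z outside [5.5, 30]); Taking the first minus the rest: none of the subtracted shapes is present at this height, so that combined region is unchanged — 1 connected region. The result has 1 disconnected region.

1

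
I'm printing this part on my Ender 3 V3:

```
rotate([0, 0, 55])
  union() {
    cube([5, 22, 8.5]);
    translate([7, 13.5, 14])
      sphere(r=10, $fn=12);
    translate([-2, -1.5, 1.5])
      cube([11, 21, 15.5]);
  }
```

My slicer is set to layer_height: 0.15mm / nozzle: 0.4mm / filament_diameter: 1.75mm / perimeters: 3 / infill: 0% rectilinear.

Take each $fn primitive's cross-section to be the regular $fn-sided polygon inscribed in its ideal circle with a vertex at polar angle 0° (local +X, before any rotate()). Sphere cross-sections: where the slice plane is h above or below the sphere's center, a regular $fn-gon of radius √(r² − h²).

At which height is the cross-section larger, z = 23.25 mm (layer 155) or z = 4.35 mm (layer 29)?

layer 29 (z = 4.35 mm)

Layer 155 (z = 23.25): the cube does not reach this height (z outside [0, 8.5]); the sphere at (7, 13.5): section is a regular 12-gon, circumradius = √(r²−h²) = √(10²−9.25²) = 3.800 (area = (12/2)·3.800²·sin(360°/12) = 43.31 mm²); the cube at (-2, -1.5) is absent (z outside [1.5, 17]); Combining (union): only the r=10 sphere at (7, 13.5) is present, so the union is just that shape — area = 43.31 mm²; (whole slice rotated 55° about Z — lengths, areas and connectivity unchanged). So its area = 43.31 mm². Layer 29 (z = 4.35): the cube (footprint 5×22) is included at this height (area 110.00 mm²); the r=10 sphere at (7, 13.5) contributes a regular 12-gon of circumradius √(10²−9.65²) = 2.622 (area = (12/2)·2.622²·sin(360°/12) = 20.63 mm²); the cube at (-2, -1.5) is present — its section is the full 11×21 rectangle (area 231.00 mm²); Taking the union: the regions partially overlap — summed areas 361.63 mm² minus the doubly-counted overlap 116.89 mm² gives 244.75 mm² — area = 244.75 mm²; (rotated 55° about Z; rotation is an isometry so areas/perimeters/island counts are preserved). So its area = 244.75 mm². Layer 29 is larger (244.75 vs 43.31 mm²).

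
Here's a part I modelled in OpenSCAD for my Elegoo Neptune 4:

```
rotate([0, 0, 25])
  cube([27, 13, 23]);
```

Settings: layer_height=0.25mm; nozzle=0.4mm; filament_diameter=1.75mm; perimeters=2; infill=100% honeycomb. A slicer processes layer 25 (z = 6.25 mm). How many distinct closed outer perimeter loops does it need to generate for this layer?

1

At z = 6.25 mm: the cube (footprint 27×13) is included at this height; (rotated 25° about Z; rotation is an isometry so areas/perimeters/island counts are preserved). The result has 1 disconnected region.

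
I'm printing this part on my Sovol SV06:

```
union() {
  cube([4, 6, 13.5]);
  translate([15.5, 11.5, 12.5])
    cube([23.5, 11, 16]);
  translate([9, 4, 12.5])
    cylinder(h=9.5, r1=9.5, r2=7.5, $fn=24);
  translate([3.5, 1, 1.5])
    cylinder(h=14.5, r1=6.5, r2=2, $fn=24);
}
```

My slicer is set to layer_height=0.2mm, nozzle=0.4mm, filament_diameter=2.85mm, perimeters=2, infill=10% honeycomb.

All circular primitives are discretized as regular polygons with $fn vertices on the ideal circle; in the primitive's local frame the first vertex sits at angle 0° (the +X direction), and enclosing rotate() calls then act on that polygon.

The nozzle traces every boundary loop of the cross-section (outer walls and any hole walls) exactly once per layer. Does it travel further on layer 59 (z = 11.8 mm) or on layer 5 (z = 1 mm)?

layer 59 (z = 11.8 mm)

Layer 59 (z = 11.8): the cube (footprint 4×6) is included at this height (perimeter 20.00 mm); the cube at (15.5, 11.5) is not intersected at this z (z outside [12.5, 28.5]); the cone at (9, 4) is not intersected at this z (z outside [12.5, 22]); the cone at (3.5, 1) (r1=6.5→r2=2) has section circumradius 3.303 here — a regular 24-gon (perimeter = 2·24·3.303·sin(180°/24) = 20.70 mm); Combining (union): the regions partially overlap (shared area 13.84 mm²), so the edge portions inside another operand are dropped and the merged outline is re-measured after clipping — boundary = 26.13 mm. So its perimeter = 26.13 mm. Layer 5 (z = 1): the 4×6 cube contributes its full rectangle (perimeter 20.00 mm); the cube at (15.5, 11.5) does not reach this height (z outside [12.5, 28.5]); the cone at (9, 4) is absent (z outside [12.5, 22]); the cone at (3.5, 1) does not reach this height (z outside [1.5, 16]); Merging all regions: only the 4×6 cube is present, so the union is just that shape — boundary = 20.00 mm. So its perimeter = 20.00 mm. Layer 59 is larger (26.13 vs 20.00 mm).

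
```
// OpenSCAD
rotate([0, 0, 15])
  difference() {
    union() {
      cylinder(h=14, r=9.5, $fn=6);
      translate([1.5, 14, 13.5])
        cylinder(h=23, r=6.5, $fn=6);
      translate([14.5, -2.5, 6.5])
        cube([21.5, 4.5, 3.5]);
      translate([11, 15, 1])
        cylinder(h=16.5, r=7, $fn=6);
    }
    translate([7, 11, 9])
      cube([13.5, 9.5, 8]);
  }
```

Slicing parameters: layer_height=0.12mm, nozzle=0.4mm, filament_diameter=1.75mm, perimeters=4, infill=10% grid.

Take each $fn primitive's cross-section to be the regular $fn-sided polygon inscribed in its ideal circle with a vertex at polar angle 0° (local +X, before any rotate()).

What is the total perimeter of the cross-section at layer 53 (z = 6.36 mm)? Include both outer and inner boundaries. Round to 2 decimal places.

At z = 6.36 mm: the r=9.5 cylinder gives a regular 6-gon of circumradius 9.5 (constant along its height) (perimeter = 2·6·9.500·sin(180°/6) = 57.00 mm); the cylinder at (1.5, 14) is not intersected at this z (z outside [13.5, 36.5]); the cube at (14.5, -2.5) does not reach this height (z outside [6.5, 10]); the cylinder at (11, 15): section is a regular 6-gon, circumradius r=7 (perimeter = 2·6·7.000·sin(180°/6) = 42.00 mm); Combining (union): the 2 present regions are separate (no shared area or edge), so areas and boundary lengths simply add and each stays a separate island — boundary = 99.00 mm; the cube at (7, 11) does not reach this height (z outside [9, 17]); Subtracting the remaining from the first: none of the subtracted shapes is present at this height, so that combined region is unchanged — boundary = 99.00 mm; (whole slice rotated 15° about Z — lengths, areas and connectivity unchanged). Overall, the cross-section has 2 separate islands. Total boundary length (outer) = 99.00 mm.

99.00 mm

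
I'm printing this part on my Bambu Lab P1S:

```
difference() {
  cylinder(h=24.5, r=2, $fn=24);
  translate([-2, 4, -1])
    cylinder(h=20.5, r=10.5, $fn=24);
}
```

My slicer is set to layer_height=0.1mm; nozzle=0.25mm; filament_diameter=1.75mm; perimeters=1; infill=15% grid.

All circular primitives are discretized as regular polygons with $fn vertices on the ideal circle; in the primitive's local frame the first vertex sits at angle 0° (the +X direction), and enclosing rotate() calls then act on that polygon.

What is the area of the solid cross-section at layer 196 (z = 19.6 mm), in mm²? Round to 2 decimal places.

12.42 mm²

At z = 19.6 mm: the r=2 cylinder gives a regular 24-gon of circumradius 2 (constant along its height) (area = (24/2)·2.000²·sin(360°/24) = 12.42 mm²); the cylinder at (-2, 4) does not reach this height (z outside [-1, 19.5]); After the difference (first − rest): none of the subtracted shapes is present at this height, so the r=2 cylinder is unchanged — area = 12.42 mm². Overall, the cross-section is a single solid region. Net area = 12.42 mm².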